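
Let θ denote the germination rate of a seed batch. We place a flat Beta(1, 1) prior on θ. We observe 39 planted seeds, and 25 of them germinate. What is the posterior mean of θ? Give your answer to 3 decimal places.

Observing 25 successes and 14 failures updates Beta(1, 1) by adding the success and failure counts to the two shape parameters: α = 1+25 = 26, β = 1+14 = 15.
Posterior mean = α/(α+β) = 26/41 = 0.634.

Posterior mean ≈ 0.634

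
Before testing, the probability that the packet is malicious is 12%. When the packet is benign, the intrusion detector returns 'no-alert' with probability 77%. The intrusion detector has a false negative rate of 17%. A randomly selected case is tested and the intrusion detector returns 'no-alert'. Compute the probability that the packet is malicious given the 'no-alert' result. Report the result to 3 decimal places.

Write H for 'the packet is malicious'. Prior odds H:¬H = 0.12/0.88 = 0.13636. For the 'no-alert' outcome, the likelihood ratio is 0.17/0.77 = 0.22078.
Posterior odds = 0.13636 × 0.22078 = 0.030106, so P(H|E) = 0.030106/(1+0.030106) = 0.029.

P(H | E) ≈ 0.029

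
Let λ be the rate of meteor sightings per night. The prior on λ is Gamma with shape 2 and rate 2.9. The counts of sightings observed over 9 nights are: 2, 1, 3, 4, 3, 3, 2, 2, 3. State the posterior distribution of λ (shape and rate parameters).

The Poisson likelihood adds the total count to the shape and the number of exposure periods to the rate. Here ∑xᵢ = 23 and n = 9, so shape 2→25 and rate 2.9→11.9.

Posterior: Gamma(shape=25, rate=11.9)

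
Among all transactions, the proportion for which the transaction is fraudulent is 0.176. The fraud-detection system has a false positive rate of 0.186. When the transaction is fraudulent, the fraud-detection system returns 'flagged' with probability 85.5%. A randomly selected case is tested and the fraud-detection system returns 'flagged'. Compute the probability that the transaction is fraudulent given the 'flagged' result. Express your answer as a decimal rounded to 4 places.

P(H | E) ≈ 0.4954

Write H for 'the transaction is fraudulent'. Prior odds H:¬H = 0.176/0.824 = 0.21359. For the 'flagged' outcome, the likelihood ratio is 0.855/0.186 = 4.5968.
Posterior odds = 0.21359 × 4.5968 = 0.98184, so P(H|E) = 0.98184/(1+0.98184) = 0.4954.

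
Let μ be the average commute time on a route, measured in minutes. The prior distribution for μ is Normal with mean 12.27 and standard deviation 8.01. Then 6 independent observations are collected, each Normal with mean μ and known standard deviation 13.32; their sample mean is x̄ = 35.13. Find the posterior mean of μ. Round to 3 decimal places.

Posterior mean ≈ 27.918

Prior precision 1/τ₀² = 1/8.01² = 0.0155860; data precision n/σ² = 6/13.32² = 0.0338176.
Posterior precision = 0.0155860 + 0.0338176 = 0.0494036.
Posterior mean = (0.0155860·12.27 + 0.0338176·35.13) / 0.0494036 = 27.918.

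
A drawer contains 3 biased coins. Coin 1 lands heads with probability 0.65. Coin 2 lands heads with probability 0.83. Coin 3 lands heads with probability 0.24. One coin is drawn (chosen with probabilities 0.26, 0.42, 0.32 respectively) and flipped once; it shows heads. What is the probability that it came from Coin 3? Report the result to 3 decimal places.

Posterior probability ≈ 0.129

Tabulate prior·likelihood by source: [1] prior 0.26, lik 0.65, product 0.1690; [2] prior 0.42, lik 0.83, product 0.3486; [3] prior 0.32, lik 0.24, product 0.07680.
Normalizing constant = 0.59440; the posterior for Coin 3 is its product over the sum, 0.07680/0.59440 = 0.129.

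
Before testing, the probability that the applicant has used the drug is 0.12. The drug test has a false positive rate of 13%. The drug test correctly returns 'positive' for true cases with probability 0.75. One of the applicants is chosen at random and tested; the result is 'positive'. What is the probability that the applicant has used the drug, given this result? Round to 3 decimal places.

Write H for 'the applicant has used the drug'. Prior odds H:¬H = 0.12/0.88 = 0.13636. For the 'positive' outcome, the likelihood ratio is 0.75/0.13 = 5.7692.
Posterior odds = 0.13636 × 5.7692 = 0.78671, so P(H|E) = 0.78671/(1+0.78671) = 0.440.

P(H | E) ≈ 0.440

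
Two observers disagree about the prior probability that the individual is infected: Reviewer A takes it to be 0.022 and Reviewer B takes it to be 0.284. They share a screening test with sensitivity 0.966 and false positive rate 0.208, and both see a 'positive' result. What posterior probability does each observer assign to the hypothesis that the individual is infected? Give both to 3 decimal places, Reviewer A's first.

Reviewer A: 0.095; Reviewer B: 0.648

The likelihood ratio for a 'positive' result is 0.966/0.208 = 4.6442.
Reviewer A: prior odds 0.022/0.978 = 0.022495; posterior odds 0.10447; posterior probability 0.095.
Reviewer B: prior odds 0.284/0.716 = 0.39665; posterior odds 1.8421; posterior probability 0.648.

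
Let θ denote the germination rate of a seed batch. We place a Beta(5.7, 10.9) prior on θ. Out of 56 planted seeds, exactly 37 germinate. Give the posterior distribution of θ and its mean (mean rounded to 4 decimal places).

Posterior: Beta(42.7, 29.9); mean ≈ 0.5882

Observing 37 successes and 19 failures updates Beta(5.7, 10.9) by adding the success and failure counts to the two shape parameters: α = 5.7+37 = 42.7, β = 10.9+19 = 29.9.
Posterior mean = α/(α+β) = 42.7/72.6 = 0.5882.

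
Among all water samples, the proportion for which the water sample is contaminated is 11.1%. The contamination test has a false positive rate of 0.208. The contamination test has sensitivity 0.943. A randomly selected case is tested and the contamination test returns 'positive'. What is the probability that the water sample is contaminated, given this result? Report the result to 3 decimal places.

P(H | E) ≈ 0.361

Let H be the event that the water sample is contaminated. P(H) = 0.111, so P(¬H) = 0.889. With E the 'positive' result, P(E|H) = 0.943 and P(E|¬H) = 0.208.
P(E) = 0.943·0.111 + 0.208·0.889 = 0.10467 + 0.18491 = 0.28958.
By Bayes' theorem, P(H|E) = 0.10467 / 0.28958 = 0.361.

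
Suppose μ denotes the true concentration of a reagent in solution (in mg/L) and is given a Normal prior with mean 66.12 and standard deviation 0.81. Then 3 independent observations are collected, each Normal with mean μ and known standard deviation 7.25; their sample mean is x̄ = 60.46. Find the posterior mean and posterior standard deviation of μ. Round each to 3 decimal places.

Prior precision 1/τ₀² = 1/0.81² = 1.52416; data precision n/σ² = 3/7.25² = 0.0570749.
Posterior precision = 1.52416 + 0.0570749 = 1.58123, giving posterior SD = 1/√1.58123 = 0.795.
Posterior mean = (1.52416·66.12 + 0.0570749·60.46) / 1.58123 = 65.916.

Posterior mean ≈ 65.916; posterior SD ≈ 0.795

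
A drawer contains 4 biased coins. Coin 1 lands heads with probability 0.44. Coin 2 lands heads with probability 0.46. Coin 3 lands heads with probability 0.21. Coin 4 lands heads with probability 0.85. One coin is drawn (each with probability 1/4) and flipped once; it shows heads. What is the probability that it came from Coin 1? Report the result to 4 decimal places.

Posterior probability ≈ 0.2245

Tabulate prior·likelihood by source: [1] prior 0.25, lik 0.44, product 0.1100; [2] prior 0.25, lik 0.46, product 0.1150; [3] prior 0.25, lik 0.21, product 0.05250; [4] prior 0.25, lik 0.85, product 0.2125.
Normalizing constant = 0.49000; the posterior for Coin 1 is its product over the sum, 0.1100/0.49000 = 0.2245.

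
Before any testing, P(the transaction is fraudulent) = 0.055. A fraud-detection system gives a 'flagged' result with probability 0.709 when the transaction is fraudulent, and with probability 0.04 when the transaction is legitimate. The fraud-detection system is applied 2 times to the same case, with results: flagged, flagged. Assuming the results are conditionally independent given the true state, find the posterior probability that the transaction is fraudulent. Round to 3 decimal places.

With H the event that the transaction is fraudulent, the joint likelihood of the observed sequence is P(data|H) = 0.709·0.709 = 0.50268 and P(data|¬H) = 0.04·0.04 = 0.0016000.
Bayes: P(H|data) = 0.055·0.50268 / (0.055·0.50268 + 0.945·0.0016000) = 0.027647/0.029159 = 0.9481.

Posterior P(H) ≈ 0.948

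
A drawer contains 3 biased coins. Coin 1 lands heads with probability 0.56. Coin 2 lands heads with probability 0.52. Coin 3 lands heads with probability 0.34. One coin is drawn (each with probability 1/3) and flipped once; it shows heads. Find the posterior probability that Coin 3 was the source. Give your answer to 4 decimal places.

Posterior probability ≈ 0.2394

Tabulate prior·likelihood by source: [1] prior 0.333333, lik 0.56, product 0.1867; [2] prior 0.333333, lik 0.52, product 0.1733; [3] prior 0.333333, lik 0.34, product 0.1133.
Normalizing constant = 0.47333; the posterior for Coin 3 is its product over the sum, 0.1133/0.47333 = 0.2394.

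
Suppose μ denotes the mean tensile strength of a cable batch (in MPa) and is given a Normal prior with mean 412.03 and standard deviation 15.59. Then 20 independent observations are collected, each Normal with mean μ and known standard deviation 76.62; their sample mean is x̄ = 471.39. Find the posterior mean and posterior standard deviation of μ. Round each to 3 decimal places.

Posterior mean ≈ 438.918; posterior SD ≈ 11.531

With known σ, the Normal prior is conjugate. Weight on the data is w = (n/σ²)/(n/σ² + 1/τ₀²) = 0.00340679/(0.00340679+0.00411441) = 0.45296.
Posterior mean = w·x̄ + (1−w)·μ₀ = 0.45296·471.39 + 0.54704·412.03 = 438.918. Posterior variance = 1/(0.00340679+0.00411441) = 132.957, so SD = 11.531.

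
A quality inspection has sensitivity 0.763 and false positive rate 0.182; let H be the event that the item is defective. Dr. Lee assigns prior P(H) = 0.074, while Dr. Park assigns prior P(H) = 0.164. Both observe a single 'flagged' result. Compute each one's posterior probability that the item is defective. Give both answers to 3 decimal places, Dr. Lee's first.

P('+'|H) = 0.763, P('+'|¬H) = 0.182.
Dr. Lee: numerator 0.763·0.074 = 0.056462; evidence = 0.056462+0.182·0.926 = 0.22499; posterior = 0.251.
Dr. Park: numerator 0.763·0.164 = 0.12513; evidence = 0.12513+0.182·0.836 = 0.27728; posterior = 0.451.

Dr. Lee: 0.251; Dr. Park: 0.451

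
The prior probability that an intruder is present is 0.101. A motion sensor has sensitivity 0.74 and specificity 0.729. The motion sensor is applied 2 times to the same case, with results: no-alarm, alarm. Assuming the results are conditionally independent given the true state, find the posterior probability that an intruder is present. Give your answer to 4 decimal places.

Posterior P(H) ≈ 0.0986

With H the event that an intruder is present, the joint likelihood of the observed sequence is P(data|H) = 0.26·0.74 = 0.19240 and P(data|¬H) = 0.729·0.271 = 0.19756.
Bayes: P(H|data) = 0.101·0.19240 / (0.101·0.19240 + 0.899·0.19756) = 0.019432/0.19704 = 0.0986.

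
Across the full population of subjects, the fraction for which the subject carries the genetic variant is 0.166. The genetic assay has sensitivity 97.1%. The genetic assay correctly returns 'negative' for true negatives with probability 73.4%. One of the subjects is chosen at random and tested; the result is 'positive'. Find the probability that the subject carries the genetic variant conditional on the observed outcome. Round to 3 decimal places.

P(H | E) ≈ 0.421

Write H for 'the subject carries the genetic variant'. Prior odds H:¬H = 0.166/0.834 = 0.19904. For the 'positive' outcome, the likelihood ratio is 0.971/0.266 = 3.6504.
Posterior odds = 0.19904 × 3.6504 = 0.72657, so P(H|E) = 0.72657/(1+0.72657) = 0.421.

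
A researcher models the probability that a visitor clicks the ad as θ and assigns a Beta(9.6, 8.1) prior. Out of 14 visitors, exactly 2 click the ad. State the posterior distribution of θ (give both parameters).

The binomial likelihood is conjugate to the Beta prior: with 2 successes and 12 failures, the posterior is Beta(9.6+2, 8.1+12) = Beta(11.6, 20.1).

Posterior: Beta(11.6, 20.1)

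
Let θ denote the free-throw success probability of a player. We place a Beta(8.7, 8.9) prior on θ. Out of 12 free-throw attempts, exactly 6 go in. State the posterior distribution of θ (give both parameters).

Posterior: Beta(14.7, 14.9)

Observing 6 successes and 6 failures updates Beta(8.7, 8.9) by adding the success and failure counts to the two shape parameters: α = 8.7+6 = 14.7, β = 8.9+6 = 14.9.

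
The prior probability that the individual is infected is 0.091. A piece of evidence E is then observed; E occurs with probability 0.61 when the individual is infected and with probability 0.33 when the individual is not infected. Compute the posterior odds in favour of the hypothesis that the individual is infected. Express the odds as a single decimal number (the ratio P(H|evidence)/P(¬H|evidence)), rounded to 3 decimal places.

Prior odds = 0.091/(1−0.091) = 0.10011. In log-odds, ln(0.10011) = -2.3015.
Add log likelihood ratio: ln(1.8485) = 0.61437.
Posterior log-odds = -1.6871, so posterior odds = exp(-1.6871) = 0.18505.

Posterior odds ≈ 0.185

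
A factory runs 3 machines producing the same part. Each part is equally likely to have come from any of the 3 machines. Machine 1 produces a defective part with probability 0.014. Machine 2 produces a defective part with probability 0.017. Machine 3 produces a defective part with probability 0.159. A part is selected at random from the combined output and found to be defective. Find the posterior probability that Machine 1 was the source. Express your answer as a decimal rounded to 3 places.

Tabulate prior·likelihood by source: [1] prior 0.333333, lik 0.014, product 0.004667; [2] prior 0.333333, lik 0.017, product 0.005667; [3] prior 0.333333, lik 0.159, product 0.05300.
Normalizing constant = 0.063333; the posterior for Machine 1 is its product over the sum, 0.004667/0.063333 = 0.074.

Posterior probability ≈ 0.074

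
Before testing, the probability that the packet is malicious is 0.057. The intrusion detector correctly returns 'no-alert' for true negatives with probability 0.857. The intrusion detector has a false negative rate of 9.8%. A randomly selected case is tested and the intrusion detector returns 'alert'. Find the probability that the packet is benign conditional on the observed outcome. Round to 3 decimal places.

P(¬H | E) ≈ 0.724

Let H be the event that the packet is malicious. P(H) = 0.057, so P(¬H) = 0.943. With E the 'alert' result, P(E|H) = 0.902 and P(E|¬H) = 0.143.
P(E) = 0.902·0.057 + 0.143·0.943 = 0.051414 + 0.13485 = 0.18626.
By Bayes' theorem, P(H|E) = 0.051414 / 0.18626 = 0.276. Hence P(¬H|E) = 1 − 0.276 = 0.724.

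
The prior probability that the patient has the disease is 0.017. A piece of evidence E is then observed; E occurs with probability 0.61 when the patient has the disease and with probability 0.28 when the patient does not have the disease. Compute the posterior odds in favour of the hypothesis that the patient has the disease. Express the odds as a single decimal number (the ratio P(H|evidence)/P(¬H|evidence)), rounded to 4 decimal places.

Posterior odds ≈ 0.0377

Prior odds = 0.017/(1−0.017) = 0.017294.
Likelihood ratio for E = 0.61/0.28 = 2.1786.
Posterior odds = prior odds × LR = 0.037676.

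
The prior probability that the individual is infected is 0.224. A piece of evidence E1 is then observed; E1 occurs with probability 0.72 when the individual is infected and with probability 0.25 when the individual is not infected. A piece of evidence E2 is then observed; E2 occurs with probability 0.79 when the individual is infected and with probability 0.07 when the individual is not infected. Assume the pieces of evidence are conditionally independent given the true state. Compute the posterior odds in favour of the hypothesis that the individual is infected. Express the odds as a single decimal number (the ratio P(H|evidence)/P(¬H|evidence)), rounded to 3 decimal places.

Posterior odds ≈ 9.382

Prior odds = 0.224/(1−0.224) = 0.28866. In log-odds, ln(0.28866) = -1.2425.
Add log likelihood ratios: ln(2.8800) + ln(11.286) = 3.4813.
Posterior log-odds = 2.2388, so posterior odds = exp(2.2388) = 9.3823.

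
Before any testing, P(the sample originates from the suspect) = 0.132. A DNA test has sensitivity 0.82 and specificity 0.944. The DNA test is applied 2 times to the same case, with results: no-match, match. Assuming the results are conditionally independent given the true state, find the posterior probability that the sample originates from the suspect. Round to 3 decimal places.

Let H be the event that the sample originates from the suspect; start with P(H) = 0.132. P('match'|H) = 0.82, P('match'|¬H) = 0.056.
Update on result 1 ('no-match'): P(H) ← 0.18·0.1320 / (0.18·0.1320 + 0.944·0.8680) = 0.023760/0.84315 = 0.0282.
Update on result 2 ('match'): P(H) ← 0.82·0.0282 / (0.82·0.0282 + 0.056·0.9718) = 0.023108/0.077529 = 0.2980.

Posterior P(H) ≈ 0.298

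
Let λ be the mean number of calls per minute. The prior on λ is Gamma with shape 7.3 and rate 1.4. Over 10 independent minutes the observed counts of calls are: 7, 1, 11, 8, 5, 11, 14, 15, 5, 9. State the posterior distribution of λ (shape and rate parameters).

The Poisson likelihood adds the total count to the shape and the number of exposure periods to the rate. Here ∑xᵢ = 86 and n = 10, so shape 7.3→93.3 and rate 1.4→11.4.

Posterior: Gamma(shape=93.3, rate=11.4)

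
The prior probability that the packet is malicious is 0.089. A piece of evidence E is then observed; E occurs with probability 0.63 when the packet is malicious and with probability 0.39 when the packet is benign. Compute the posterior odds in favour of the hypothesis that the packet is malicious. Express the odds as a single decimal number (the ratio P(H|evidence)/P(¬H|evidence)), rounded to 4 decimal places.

Posterior odds ≈ 0.1578

Prior odds = 0.089/(1−0.089) = 0.097695.
Likelihood ratio for E = 0.63/0.39 = 1.6154.
Posterior odds = prior odds × LR = 0.15781.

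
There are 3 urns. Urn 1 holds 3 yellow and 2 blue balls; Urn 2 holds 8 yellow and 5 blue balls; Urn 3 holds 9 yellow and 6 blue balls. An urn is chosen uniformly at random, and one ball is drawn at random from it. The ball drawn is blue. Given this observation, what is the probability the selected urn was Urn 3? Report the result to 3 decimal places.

P(blue|Urn 1) = 0.4; P(blue|Urn 2) = 0.3846; P(blue|Urn 3) = 0.4.
Prior × likelihood for each source: 0.333333·0.4=0.1333, 0.333333·0.3846=0.1282, 0.333333·0.4=0.1333. Summing gives P(blue) = 0.39487.
P(Urn 3 | blue) = 0.1333 / 0.39487 = 0.338.

Posterior probability ≈ 0.338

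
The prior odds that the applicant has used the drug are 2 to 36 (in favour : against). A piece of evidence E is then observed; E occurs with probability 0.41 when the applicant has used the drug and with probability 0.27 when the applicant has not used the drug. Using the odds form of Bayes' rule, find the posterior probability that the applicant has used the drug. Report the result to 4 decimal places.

Prior odds = 2/36 = 0.055556.
Likelihood ratio for E = 0.41/0.27 = 1.5185.
Posterior odds = prior odds × LR = 0.084362.
Posterior probability = odds/(1+odds) = 0.084362/1.0844 = 0.0778.

Posterior probability ≈ 0.0778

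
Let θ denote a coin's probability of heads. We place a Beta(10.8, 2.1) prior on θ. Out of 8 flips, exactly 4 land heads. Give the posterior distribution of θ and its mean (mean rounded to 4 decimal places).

Observing 4 successes and 4 failures updates Beta(10.8, 2.1) by adding the success and failure counts to the two shape parameters: α = 10.8+4 = 14.8, β = 2.1+4 = 6.1.
E[θ | data] = 14.8/(14.8+6.1) = 0.7081.

Posterior: Beta(14.8, 6.1); mean ≈ 0.7081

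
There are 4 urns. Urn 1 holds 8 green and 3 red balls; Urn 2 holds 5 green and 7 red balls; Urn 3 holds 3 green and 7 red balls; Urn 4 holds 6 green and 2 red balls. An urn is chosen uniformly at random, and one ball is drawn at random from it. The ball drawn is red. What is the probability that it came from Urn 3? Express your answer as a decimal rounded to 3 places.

Tabulate prior·likelihood by source: [1] prior 0.25, lik 0.2727, product 0.06818; [2] prior 0.25, lik 0.5833, product 0.1458; [3] prior 0.25, lik 0.7, product 0.1750; [4] prior 0.25, lik 0.25, product 0.06250.
Normalizing constant = 0.45152; the posterior for Urn 3 is its product over the sum, 0.1750/0.45152 = 0.388.

Posterior probability ≈ 0.388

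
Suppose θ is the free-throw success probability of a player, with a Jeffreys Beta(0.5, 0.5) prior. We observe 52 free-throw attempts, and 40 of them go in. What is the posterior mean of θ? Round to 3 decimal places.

Posterior mean ≈ 0.764

Observing 40 successes and 12 failures updates Beta(0.5, 0.5) by adding the success and failure counts to the two shape parameters: α = 0.5+40 = 40.5, β = 0.5+12 = 12.5.
Posterior mean = α/(α+β) = 40.5/53 = 0.764.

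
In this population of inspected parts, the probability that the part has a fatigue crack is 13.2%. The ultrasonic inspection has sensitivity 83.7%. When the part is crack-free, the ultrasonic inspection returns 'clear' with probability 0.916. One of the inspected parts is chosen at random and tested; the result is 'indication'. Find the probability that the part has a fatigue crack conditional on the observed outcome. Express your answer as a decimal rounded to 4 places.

Write H for 'the part has a fatigue crack'. Prior odds H:¬H = 0.132/0.868 = 0.15207. For the 'indication' outcome, the likelihood ratio is 0.837/0.084 = 9.9643.
Posterior odds = 0.15207 × 9.9643 = 1.5153, so P(H|E) = 1.5153/(1+1.5153) = 0.6024.

P(H | E) ≈ 0.6024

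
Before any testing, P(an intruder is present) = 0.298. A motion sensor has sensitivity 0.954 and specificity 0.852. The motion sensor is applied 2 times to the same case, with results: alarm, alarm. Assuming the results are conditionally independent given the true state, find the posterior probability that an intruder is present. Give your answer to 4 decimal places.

Posterior P(H) ≈ 0.9463

Let H be the event that an intruder is present; start with P(H) = 0.298. P('alarm'|H) = 0.954, P('alarm'|¬H) = 0.148.
Update on result 1 ('alarm'): P(H) ← 0.954·0.2980 / (0.954·0.2980 + 0.148·0.7020) = 0.28429/0.38819 = 0.7324.
Update on result 2 ('alarm'): P(H) ← 0.954·0.7324 / (0.954·0.7324 + 0.148·0.2676) = 0.69867/0.73828 = 0.9463.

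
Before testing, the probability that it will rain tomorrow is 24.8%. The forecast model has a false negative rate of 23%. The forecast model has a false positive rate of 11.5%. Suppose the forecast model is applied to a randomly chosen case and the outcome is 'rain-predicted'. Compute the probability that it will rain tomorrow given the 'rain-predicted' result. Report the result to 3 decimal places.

P(H | E) ≈ 0.688

Write H for 'it will rain tomorrow'. Prior odds H:¬H = 0.248/0.752 = 0.32979. For the 'rain-predicted' outcome, the likelihood ratio is 0.77/0.115 = 6.6957.
Posterior odds = 0.32979 × 6.6957 = 2.2081, so P(H|E) = 2.2081/(1+2.2081) = 0.688.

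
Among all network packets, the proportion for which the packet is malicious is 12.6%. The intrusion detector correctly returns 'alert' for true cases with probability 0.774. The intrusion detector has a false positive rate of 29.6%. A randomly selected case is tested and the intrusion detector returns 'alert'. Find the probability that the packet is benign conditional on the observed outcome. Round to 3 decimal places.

Write H for 'the packet is malicious'. Prior odds H:¬H = 0.126/0.874 = 0.14416. For the 'alert' outcome, the likelihood ratio is 0.774/0.296 = 2.6149.
Posterior odds = 0.14416 × 2.6149 = 0.37697, so P(H|E) = 0.37697/(1+0.37697) = 0.274. Then P(¬H|E) = 1 − 0.274 = 0.726.

P(¬H | E) ≈ 0.726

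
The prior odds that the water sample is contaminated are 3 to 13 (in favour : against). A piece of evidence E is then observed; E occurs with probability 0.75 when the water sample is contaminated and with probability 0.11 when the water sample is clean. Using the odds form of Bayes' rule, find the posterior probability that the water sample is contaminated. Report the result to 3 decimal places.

Posterior probability ≈ 0.611

Prior odds = 3/13 = 0.23077.
Likelihood ratio for E = 0.75/0.11 = 6.8182.
Posterior odds = prior odds × LR = 1.5734.
Posterior probability = odds/(1+odds) = 1.5734/2.5734 = 0.611.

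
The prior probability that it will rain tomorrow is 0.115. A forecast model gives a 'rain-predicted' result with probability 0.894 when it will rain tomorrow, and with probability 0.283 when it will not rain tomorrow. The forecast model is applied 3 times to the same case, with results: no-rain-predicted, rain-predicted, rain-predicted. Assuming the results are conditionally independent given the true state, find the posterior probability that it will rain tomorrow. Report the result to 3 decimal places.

Posterior P(H) ≈ 0.161

With H the event that it will rain tomorrow, the joint likelihood of the observed sequence is P(data|H) = 0.106·0.894·0.894 = 0.084719 and P(data|¬H) = 0.717·0.283·0.283 = 0.057424.
Bayes: P(H|data) = 0.115·0.084719 / (0.115·0.084719 + 0.885·0.057424) = 0.0097427/0.060563 = 0.1609.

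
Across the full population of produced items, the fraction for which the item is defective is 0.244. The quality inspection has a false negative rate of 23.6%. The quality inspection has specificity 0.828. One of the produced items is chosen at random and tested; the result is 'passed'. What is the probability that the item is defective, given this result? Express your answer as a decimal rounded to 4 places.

P(H | E) ≈ 0.0842

Write H for 'the item is defective'. Prior odds H:¬H = 0.244/0.756 = 0.32275. For the 'passed' outcome, the likelihood ratio is 0.236/0.828 = 0.28502.
Posterior odds = 0.32275 × 0.28502 = 0.091992, so P(H|E) = 0.091992/(1+0.091992) = 0.0842.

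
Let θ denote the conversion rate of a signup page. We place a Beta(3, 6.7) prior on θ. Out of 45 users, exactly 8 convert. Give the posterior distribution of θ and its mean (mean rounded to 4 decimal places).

The binomial likelihood is conjugate to the Beta prior: with 8 successes and 37 failures, the posterior is Beta(3+8, 6.7+37) = Beta(11, 43.7).
E[θ | data] = 11/(11+43.7) = 0.2011.

Posterior: Beta(11, 43.7); mean ≈ 0.2011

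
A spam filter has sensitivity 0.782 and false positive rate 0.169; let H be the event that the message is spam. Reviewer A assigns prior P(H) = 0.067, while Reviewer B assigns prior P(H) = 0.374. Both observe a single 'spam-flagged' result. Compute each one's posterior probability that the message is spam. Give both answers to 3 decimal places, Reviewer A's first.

Reviewer A: 0.249; Reviewer B: 0.734

P('+'|H) = 0.782, P('+'|¬H) = 0.169.
Reviewer A: numerator 0.782·0.067 = 0.052394; evidence = 0.052394+0.169·0.933 = 0.21007; posterior = 0.249.
Reviewer B: numerator 0.782·0.374 = 0.29247; evidence = 0.29247+0.169·0.626 = 0.39826; posterior = 0.734.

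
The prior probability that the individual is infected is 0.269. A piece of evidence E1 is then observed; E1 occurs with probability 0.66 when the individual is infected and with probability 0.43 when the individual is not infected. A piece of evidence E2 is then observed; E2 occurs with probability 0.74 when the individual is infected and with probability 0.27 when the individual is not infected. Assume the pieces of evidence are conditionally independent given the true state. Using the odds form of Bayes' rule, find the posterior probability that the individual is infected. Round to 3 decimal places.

Prior odds = 0.269/(1−0.269) = 0.36799.
Likelihood ratio for E1 = 0.66/0.43 = 1.5349.
Likelihood ratio for E2 = 0.74/0.27 = 2.7407.
Posterior odds = prior odds × LR₁ × LR₂ = 1.5480.
Posterior probability = odds/(1+odds) = 1.5480/2.5480 = 0.608.

Posterior probability ≈ 0.608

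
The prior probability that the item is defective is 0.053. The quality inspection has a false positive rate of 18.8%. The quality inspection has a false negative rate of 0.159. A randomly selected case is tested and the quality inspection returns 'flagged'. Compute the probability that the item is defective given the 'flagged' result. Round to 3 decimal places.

Write H for 'the item is defective'. Prior odds H:¬H = 0.053/0.947 = 0.055966. For the 'flagged' outcome, the likelihood ratio is 0.841/0.188 = 4.4734.
Posterior odds = 0.055966 × 4.4734 = 0.25036, so P(H|E) = 0.25036/(1+0.25036) = 0.200.

P(H | E) ≈ 0.200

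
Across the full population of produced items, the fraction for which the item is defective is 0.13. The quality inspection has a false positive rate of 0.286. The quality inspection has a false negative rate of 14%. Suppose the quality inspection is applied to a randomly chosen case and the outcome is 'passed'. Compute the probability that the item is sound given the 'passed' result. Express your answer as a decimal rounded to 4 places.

P(¬H | E) ≈ 0.9715

Write H for 'the item is defective'. Prior odds H:¬H = 0.13/0.87 = 0.14943. For the 'passed' outcome, the likelihood ratio is 0.14/0.714 = 0.19608.
Posterior odds = 0.14943 × 0.19608 = 0.029299, so P(H|E) = 0.029299/(1+0.029299) = 0.0285. Then P(¬H|E) = 1 − 0.0285 = 0.9715.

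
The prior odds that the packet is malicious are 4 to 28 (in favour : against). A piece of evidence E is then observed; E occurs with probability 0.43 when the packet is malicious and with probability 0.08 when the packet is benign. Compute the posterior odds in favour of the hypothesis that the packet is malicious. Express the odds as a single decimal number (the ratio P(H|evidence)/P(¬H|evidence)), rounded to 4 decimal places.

Posterior odds ≈ 0.7679

Prior odds = 4/28 = 0.14286.
Likelihood ratio for E = 0.43/0.08 = 5.3750.
Posterior odds = prior odds × LR = 0.76786.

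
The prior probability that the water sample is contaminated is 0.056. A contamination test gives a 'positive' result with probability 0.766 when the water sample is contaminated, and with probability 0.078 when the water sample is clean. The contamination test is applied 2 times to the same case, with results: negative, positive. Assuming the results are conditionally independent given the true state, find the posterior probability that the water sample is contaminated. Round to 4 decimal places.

Posterior P(H) ≈ 0.1288

Let H be the event that the water sample is contaminated; start with P(H) = 0.056. P('positive'|H) = 0.766, P('positive'|¬H) = 0.078.
Update on result 1 ('negative'): P(H) ← 0.234·0.0560 / (0.234·0.0560 + 0.922·0.9440) = 0.013104/0.88347 = 0.0148.
Update on result 2 ('positive'): P(H) ← 0.766·0.0148 / (0.766·0.0148 + 0.078·0.9852) = 0.011362/0.088205 = 0.1288.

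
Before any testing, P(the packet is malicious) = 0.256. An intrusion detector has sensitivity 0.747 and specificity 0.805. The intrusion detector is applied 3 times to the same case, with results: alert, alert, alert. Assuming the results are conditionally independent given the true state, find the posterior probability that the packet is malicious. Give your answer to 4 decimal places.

Posterior P(H) ≈ 0.9508

With H the event that the packet is malicious, the joint likelihood of the observed sequence is P(data|H) = 0.747·0.747·0.747 = 0.41683 and P(data|¬H) = 0.195·0.195·0.195 = 0.0074149.
Bayes: P(H|data) = 0.256·0.41683 / (0.256·0.41683 + 0.744·0.0074149) = 0.10671/0.11223 = 0.9508.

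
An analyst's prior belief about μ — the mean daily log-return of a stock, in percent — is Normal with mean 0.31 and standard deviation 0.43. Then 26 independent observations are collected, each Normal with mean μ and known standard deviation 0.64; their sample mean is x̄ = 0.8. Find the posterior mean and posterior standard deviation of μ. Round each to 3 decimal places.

Posterior mean ≈ 0.762; posterior SD ≈ 0.120

Prior precision 1/τ₀² = 1/0.43² = 5.40833; data precision n/σ² = 26/0.64² = 63.4766.
Posterior precision = 5.40833 + 63.4766 = 68.8849, giving posterior SD = 1/√68.8849 = 0.120.
Posterior mean = (5.40833·0.31 + 63.4766·0.8) / 68.8849 = 0.762.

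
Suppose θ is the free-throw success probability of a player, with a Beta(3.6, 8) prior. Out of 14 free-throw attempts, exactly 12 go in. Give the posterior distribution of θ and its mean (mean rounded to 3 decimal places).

Posterior: Beta(15.6, 10); mean ≈ 0.609

The binomial likelihood is conjugate to the Beta prior: with 12 successes and 2 failures, the posterior is Beta(3.6+12, 8+2) = Beta(15.6, 10).
Posterior mean = α/(α+β) = 15.6/25.6 = 0.609.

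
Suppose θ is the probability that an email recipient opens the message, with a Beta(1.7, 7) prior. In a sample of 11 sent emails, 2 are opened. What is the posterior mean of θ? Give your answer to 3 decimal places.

Observing 2 successes and 9 failures updates Beta(1.7, 7) by adding the success and failure counts to the two shape parameters: α = 1.7+2 = 3.7, β = 7+9 = 16.
Posterior mean = α/(α+β) = 3.7/19.7 = 0.188.

Posterior mean ≈ 0.188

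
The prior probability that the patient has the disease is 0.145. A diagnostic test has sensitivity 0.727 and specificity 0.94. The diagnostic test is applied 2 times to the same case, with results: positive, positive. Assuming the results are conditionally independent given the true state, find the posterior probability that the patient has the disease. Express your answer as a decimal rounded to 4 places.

With H the event that the patient has the disease, the joint likelihood of the observed sequence is P(data|H) = 0.727·0.727 = 0.52853 and P(data|¬H) = 0.06·0.06 = 0.0036000.
Bayes: P(H|data) = 0.145·0.52853 / (0.145·0.52853 + 0.855·0.0036000) = 0.076637/0.079715 = 0.9614.

Posterior P(H) ≈ 0.9614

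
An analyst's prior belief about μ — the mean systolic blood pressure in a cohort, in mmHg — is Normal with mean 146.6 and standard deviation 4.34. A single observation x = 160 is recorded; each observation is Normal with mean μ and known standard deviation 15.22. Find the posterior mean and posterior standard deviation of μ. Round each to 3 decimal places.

Posterior mean ≈ 147.608; posterior SD ≈ 4.174

Prior precision 1/τ₀² = 1/4.34² = 0.0530910; data precision n/σ² = 1/15.22² = 0.00431689.
Posterior precision = 0.0530910 + 0.00431689 = 0.0574078, giving posterior SD = 1/√0.0574078 = 4.174.
Posterior mean = (0.0530910·146.6 + 0.00431689·160) / 0.0574078 = 147.608.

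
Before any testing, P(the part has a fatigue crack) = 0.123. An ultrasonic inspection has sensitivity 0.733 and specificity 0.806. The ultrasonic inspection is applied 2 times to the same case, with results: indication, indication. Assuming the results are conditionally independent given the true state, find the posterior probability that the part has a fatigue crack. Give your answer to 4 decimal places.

With H the event that the part has a fatigue crack, the joint likelihood of the observed sequence is P(data|H) = 0.733·0.733 = 0.53729 and P(data|¬H) = 0.194·0.194 = 0.037636.
Bayes: P(H|data) = 0.123·0.53729 / (0.123·0.53729 + 0.877·0.037636) = 0.066087/0.099093 = 0.6669.

Posterior P(H) ≈ 0.6669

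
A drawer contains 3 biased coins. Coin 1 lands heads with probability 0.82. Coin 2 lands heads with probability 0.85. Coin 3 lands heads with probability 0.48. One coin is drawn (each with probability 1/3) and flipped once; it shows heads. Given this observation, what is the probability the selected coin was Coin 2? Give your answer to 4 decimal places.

Posterior probability ≈ 0.3953

Tabulate prior·likelihood by source: [1] prior 0.333333, lik 0.82, product 0.2733; [2] prior 0.333333, lik 0.85, product 0.2833; [3] prior 0.333333, lik 0.48, product 0.1600.
Normalizing constant = 0.71667; the posterior for Coin 2 is its product over the sum, 0.2833/0.71667 = 0.3953.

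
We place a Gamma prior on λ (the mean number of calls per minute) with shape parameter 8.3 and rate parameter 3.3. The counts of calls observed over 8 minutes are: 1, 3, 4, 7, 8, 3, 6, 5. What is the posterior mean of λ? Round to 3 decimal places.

The Poisson likelihood adds the total count to the shape and the number of exposure periods to the rate. Here ∑xᵢ = 37 and n = 8, so shape 8.3→45.3 and rate 3.3→11.3.
E[λ | data] = 45.3/11.3 = 4.009.

Posterior mean ≈ 4.009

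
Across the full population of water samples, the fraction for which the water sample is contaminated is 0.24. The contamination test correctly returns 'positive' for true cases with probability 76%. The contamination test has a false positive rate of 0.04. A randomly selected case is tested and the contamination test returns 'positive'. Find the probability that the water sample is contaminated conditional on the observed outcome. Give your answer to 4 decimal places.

Let H be the event that the water sample is contaminated. P(H) = 0.24, so P(¬H) = 0.76. With E the 'positive' result, P(E|H) = 0.76 and P(E|¬H) = 0.04.
P(E) = 0.76·0.24 + 0.04·0.76 = 0.18240 + 0.030400 = 0.21280.
By Bayes' theorem, P(H|E) = 0.18240 / 0.21280 = 0.8571.

P(H | E) ≈ 0.8571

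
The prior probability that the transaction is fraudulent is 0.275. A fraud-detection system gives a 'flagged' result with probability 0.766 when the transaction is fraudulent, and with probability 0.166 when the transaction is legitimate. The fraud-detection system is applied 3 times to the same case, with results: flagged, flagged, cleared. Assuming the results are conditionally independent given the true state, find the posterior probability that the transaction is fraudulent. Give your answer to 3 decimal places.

Posterior P(H) ≈ 0.694

Let H be the event that the transaction is fraudulent; start with P(H) = 0.275. P('flagged'|H) = 0.766, P('flagged'|¬H) = 0.166.
Update on result 1 ('flagged'): P(H) ← 0.766·0.2750 / (0.766·0.2750 + 0.166·0.7250) = 0.21065/0.33100 = 0.6364.
Update on result 2 ('flagged'): P(H) ← 0.766·0.6364 / (0.766·0.6364 + 0.166·0.3636) = 0.48749/0.54784 = 0.8898.
Update on result 3 ('cleared'): P(H) ← 0.234·0.8898 / (0.234·0.8898 + 0.834·0.1102) = 0.20822/0.30010 = 0.6938.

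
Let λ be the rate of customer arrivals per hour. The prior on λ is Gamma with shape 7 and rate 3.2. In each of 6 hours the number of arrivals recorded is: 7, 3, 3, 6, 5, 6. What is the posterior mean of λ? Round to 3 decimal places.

Posterior mean ≈ 4.022

The Poisson likelihood adds the total count to the shape and the number of exposure periods to the rate. Here ∑xᵢ = 30 and n = 6, so shape 7→37 and rate 3.2→9.2.
Posterior mean = shape/rate = 37/9.2 = 4.022.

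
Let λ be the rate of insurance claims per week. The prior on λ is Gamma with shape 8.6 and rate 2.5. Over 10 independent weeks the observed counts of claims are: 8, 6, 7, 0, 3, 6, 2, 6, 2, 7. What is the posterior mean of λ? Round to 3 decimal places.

Posterior mean ≈ 4.448

Total count ∑xᵢ = 47 over n = 10 weeks.
Gamma is conjugate to the Poisson likelihood: posterior is Gamma(shape = 8.6+47 = 55.6, rate = 2.5+10 = 12.5).
Posterior mean = shape/rate = 55.6/12.5 = 4.448.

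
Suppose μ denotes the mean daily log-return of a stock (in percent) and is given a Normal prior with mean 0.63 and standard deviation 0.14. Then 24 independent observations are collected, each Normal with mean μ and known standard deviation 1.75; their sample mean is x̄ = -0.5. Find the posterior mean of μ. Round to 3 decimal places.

Posterior mean ≈ 0.480

Prior precision 1/τ₀² = 1/0.14² = 51.0204; data precision n/σ² = 24/1.75² = 7.83673.
Posterior precision = 51.0204 + 7.83673 = 58.8571.
Posterior mean = (51.0204·0.63 + 7.83673·-0.5) / 58.8571 = 0.480.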